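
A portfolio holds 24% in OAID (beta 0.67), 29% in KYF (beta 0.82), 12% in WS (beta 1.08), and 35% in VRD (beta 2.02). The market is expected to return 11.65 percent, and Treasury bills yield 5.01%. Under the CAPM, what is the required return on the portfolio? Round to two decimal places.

β_P = Σ w_i β_i = 0.24×0.67 + 0.29×0.82 + 0.12×1.08 + 0.35×2.02 = 1.2352
MRP = 11.65% − 5.01% = 6.64%
E(R_P) = R_f + β_P × MRP = 5.01% + 1.2352 × 6.64% = 13.21%

13.21%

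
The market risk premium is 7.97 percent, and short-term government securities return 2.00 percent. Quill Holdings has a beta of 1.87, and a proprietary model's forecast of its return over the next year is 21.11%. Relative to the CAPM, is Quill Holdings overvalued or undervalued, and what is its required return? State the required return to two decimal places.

Undervalued; required return 16.90%

Required return = R_f + β·MRP = 2.00% + 1.87 × 7.97% = 16.90%
Forecast 21.11% > required 16.90% → the stock plots above the SML → undervalued.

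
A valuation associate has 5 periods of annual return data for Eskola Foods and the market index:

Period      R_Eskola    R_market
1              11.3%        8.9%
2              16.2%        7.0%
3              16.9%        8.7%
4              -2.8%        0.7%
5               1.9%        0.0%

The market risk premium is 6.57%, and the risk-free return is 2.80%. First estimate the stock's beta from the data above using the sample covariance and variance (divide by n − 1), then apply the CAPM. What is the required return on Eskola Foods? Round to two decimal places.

14.75%

Mean R_i = (11.3 + 16.2 + 16.9 − 2.8 + 1.9) / 5 = 8.7000%
Mean R_m = (8.9 + 7.0 + 8.7 + 0.7 + 0.0) / 5 = 5.0600%
Σ(R_i − R̄_i)(R_m − R̄_m) = 138.9300  ⇒  Cov = 138.9300 / 4 = 34.7325
Σ(R_m − R̄_m)² = 76.3720  ⇒  Var(R_m) = 76.3720 / 4 = 19.0930
β = Cov / Var(R_m) = 34.7325 / 19.0930 = 1.8191
E(R) = R_f + β × MRP = 2.80% + 1.8191 × 6.57% = 14.75%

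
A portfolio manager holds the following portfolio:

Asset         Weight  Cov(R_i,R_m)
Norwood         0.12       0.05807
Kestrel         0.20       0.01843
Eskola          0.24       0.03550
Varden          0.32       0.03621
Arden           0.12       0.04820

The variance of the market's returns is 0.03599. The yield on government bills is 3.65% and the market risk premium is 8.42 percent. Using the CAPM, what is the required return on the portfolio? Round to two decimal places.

β_Norwood = 0.05807 / 0.03599 = 1.6135
β_Kestrel = 0.01843 / 0.03599 = 0.5121
β_Eskola = 0.03550 / 0.03599 = 0.9864
β_Varden = 0.03621 / 0.03599 = 1.0061
β_Arden = 0.04820 / 0.03599 = 1.3393
β_P = Σ w_i β_i = 0.12×1.6135 + 0.20×0.5121 + 0.24×0.9864 + 0.32×1.0061 + 0.12×1.3393 = 1.0154
E(R_P) = R_f + β_P × MRP = 3.65% + 1.0154 × 8.42% = 12.20%

12.20%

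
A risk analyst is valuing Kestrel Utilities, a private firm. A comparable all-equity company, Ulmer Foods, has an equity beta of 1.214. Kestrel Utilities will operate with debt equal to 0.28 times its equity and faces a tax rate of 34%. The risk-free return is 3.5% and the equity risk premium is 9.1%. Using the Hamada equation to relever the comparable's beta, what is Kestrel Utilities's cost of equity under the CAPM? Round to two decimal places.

β_L = β_U × [1 + (1 − t)(D/E)] = 1.214 × [1 + (1 − 0.34) × 0.28]
    = 1.214 × [1 + 0.66 × 0.28] = 1.214 × 1.1848 = 1.4383
E(R) = R_f + β_L × MRP = 3.5% + 1.4383 × 9.1% = 16.59%

16.59%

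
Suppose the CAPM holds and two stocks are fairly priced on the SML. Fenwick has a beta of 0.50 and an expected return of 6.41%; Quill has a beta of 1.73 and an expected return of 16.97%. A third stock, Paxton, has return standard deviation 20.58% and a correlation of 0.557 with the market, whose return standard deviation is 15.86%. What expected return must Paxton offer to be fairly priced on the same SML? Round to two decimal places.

MRP = (16.97% − 6.41%) / (1.73 − 0.50) = 8.5854%
R_f = 6.41% − 0.50 × 8.5854% = 2.1173%
β_Paxton = ρ·σ_i/σ_m = 0.557 × 20.58 / 15.86 = 0.7228
E(R_Paxton) = R_f + β × MRP = 2.1173% + 0.7228 × 8.5854% = 8.32%

8.32%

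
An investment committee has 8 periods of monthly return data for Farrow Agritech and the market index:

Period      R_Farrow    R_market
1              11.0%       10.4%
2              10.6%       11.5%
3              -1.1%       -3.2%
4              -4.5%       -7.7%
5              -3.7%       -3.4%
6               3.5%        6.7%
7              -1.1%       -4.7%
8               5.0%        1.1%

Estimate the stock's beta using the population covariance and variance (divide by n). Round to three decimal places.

Mean R_i = (11.0 + 10.6 − 1.1 − 4.5 − 3.7 + 3.5 − 1.1 + 5.0) / 8 = 2.4625%
Mean R_m = (10.4 + 11.5 − 3.2 − 7.7 − 3.4 + 6.7 − 4.7 + 1.1) / 8 = 1.3375%
Σ(R_i − R̄_i)(R_m − R̄_m) = 294.8213  ⇒  Cov = 294.8213 / 8 = 36.8527
Σ(R_m − R̄_m)² = 375.3788  ⇒  Var(R_m) = 375.3788 / 8 = 46.9224
β = Cov / Var(R_m) = 36.8527 / 46.9224 = 0.7854

0.785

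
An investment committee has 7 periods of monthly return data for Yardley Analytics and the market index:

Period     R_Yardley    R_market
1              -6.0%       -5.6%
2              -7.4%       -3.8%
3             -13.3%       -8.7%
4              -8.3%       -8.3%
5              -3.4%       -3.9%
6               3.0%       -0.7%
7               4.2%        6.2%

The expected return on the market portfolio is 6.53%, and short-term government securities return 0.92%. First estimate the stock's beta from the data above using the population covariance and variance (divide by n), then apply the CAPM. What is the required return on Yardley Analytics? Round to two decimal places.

Mean R_i = (-6.0 − 7.4 − 13.3 − 8.3 − 3.4 + 3.0 + 4.2) / 7 = -4.4571%
Mean R_m = (-5.6 − 3.8 − 8.7 − 8.3 − 3.9 − 0.7 + 6.2) / 7 = -3.5429%
Σ(R_i − R̄_i)(R_m − R̄_m) = 172.9829  ⇒  Cov = 172.9829 / 7 = 24.7118
Σ(R_m − R̄_m)² = 156.6571  ⇒  Var(R_m) = 156.6571 / 7 = 22.3796
β = Cov / Var(R_m) = 24.7118 / 22.3796 = 1.1042
MRP = 6.53% − 0.92% = 5.61%
E(R) = R_f + β × MRP = 0.92% + 1.1042 × 5.61% = 7.11%

7.11%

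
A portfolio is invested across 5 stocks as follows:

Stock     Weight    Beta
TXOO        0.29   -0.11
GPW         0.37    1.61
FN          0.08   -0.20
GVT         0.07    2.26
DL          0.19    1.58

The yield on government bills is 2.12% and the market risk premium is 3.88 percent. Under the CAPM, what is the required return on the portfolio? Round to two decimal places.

β_P = Σ w_i β_i = 0.29×-0.11 + 0.37×1.61 + 0.08×-0.20 + 0.07×2.26 + 0.19×1.58 = 1.0062
E(R_P) = R_f + β_P × MRP = 2.12% + 1.0062 × 3.88% = 6.02%

6.02%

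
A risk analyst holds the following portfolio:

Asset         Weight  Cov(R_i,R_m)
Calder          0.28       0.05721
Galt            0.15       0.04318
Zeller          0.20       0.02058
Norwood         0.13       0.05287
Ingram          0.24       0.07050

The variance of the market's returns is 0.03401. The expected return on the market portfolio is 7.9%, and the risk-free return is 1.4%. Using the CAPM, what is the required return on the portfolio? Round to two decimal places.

11.03%

β_Calder = 0.05721 / 0.03401 = 1.6822
β_Galt = 0.04318 / 0.03401 = 1.2696
β_Zeller = 0.02058 / 0.03401 = 0.6051
β_Norwood = 0.05287 / 0.03401 = 1.5545
β_Ingram = 0.07050 / 0.03401 = 2.0729
β_P = Σ w_i β_i = 0.28×1.6822 + 0.15×1.2696 + 0.20×0.6051 + 0.13×1.5545 + 0.24×2.0729 = 1.4821
MRP = 7.9% − 1.4% = 6.50%
E(R_P) = R_f + β_P × MRP = 1.4% + 1.4821 × 6.5% = 11.03%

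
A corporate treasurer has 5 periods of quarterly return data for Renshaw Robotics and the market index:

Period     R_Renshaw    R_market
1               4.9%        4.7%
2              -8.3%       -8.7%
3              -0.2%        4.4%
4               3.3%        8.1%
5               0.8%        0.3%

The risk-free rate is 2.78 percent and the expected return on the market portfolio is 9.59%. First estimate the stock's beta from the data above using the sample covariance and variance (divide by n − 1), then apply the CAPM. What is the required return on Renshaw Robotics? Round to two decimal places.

7.68%

Mean R_i = (4.9 − 8.3 − 0.2 + 3.3 + 0.8) / 5 = 0.1000%
Mean R_m = (4.7 − 8.7 + 4.4 + 8.1 + 0.3) / 5 = 1.7600%
Σ(R_i − R̄_i)(R_m − R̄_m) = 120.4500  ⇒  Cov = 120.4500 / 4 = 30.1125
Σ(R_m − R̄_m)² = 167.3520  ⇒  Var(R_m) = 167.3520 / 4 = 41.8380
β = Cov / Var(R_m) = 30.1125 / 41.8380 = 0.7197
MRP = 9.59% − 2.78% = 6.81%
E(R) = R_f + β × MRP = 2.78% + 0.7197 × 6.81% = 7.68%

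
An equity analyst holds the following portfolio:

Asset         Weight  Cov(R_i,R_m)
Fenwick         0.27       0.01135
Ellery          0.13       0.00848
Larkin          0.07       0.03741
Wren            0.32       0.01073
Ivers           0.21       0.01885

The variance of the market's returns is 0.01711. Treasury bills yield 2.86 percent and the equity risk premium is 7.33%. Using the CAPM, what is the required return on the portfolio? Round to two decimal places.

β_Fenwick = 0.01135 / 0.01711 = 0.6634
β_Ellery = 0.00848 / 0.01711 = 0.4956
β_Larkin = 0.03741 / 0.01711 = 2.1864
β_Wren = 0.01073 / 0.01711 = 0.6271
β_Ivers = 0.01885 / 0.01711 = 1.1017
β_P = Σ w_i β_i = 0.27×0.6634 + 0.13×0.4956 + 0.07×2.1864 + 0.32×0.6271 + 0.21×1.1017 = 0.8286
E(R_P) = R_f + β_P × MRP = 2.86% + 0.8286 × 7.33% = 8.93%

8.93%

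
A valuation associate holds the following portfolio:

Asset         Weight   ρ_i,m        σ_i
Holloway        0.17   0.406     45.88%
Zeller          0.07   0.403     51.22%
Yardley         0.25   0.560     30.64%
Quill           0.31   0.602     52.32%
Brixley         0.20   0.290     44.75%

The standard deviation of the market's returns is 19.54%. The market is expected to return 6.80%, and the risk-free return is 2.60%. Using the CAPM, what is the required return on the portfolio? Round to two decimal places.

7.17%

β_Holloway = 0.406 × 45.88% / 19.54% = 0.9533
β_Zeller = 0.403 × 51.22% / 19.54% = 1.0564
β_Yardley = 0.560 × 30.64% / 19.54% = 0.8781
β_Quill = 0.602 × 52.32% / 19.54% = 1.6119
β_Brixley = 0.290 × 44.75% / 19.54% = 0.6642
β_P = Σ w_i β_i = 0.17×0.9533 + 0.07×1.0564 + 0.25×0.8781 + 0.31×1.6119 + 0.20×0.6642 = 1.0881
MRP = 6.80% − 2.60% = 4.20%
E(R_P) = R_f + β_P × MRP = 2.60% + 1.0881 × 4.20% = 7.17%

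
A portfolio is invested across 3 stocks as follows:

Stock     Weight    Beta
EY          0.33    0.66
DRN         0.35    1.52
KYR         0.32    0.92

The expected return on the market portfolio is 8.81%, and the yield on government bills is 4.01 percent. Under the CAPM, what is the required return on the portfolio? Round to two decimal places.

β_P = Σ w_i β_i = 0.33×0.66 + 0.35×1.52 + 0.32×0.92 = 1.0442
MRP = 8.81% − 4.01% = 4.80%
E(R_P) = R_f + β_P × MRP = 4.01% + 1.0442 × 4.80% = 9.02%

9.02%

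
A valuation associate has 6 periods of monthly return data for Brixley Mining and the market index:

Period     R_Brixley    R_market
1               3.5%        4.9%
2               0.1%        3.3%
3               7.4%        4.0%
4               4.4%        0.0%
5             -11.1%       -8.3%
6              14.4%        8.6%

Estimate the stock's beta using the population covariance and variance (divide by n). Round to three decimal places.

Mean R_i = (3.5 + 0.1 + 7.4 + 4.4 − 11.1 + 14.4) / 6 = 3.1167%
Mean R_m = (4.9 + 3.3 + 4.0 + 0.0 − 8.3 + 8.6) / 6 = 2.0833%
Σ(R_i − R̄_i)(R_m − R̄_m) = 224.0917  ⇒  Cov = 224.0917 / 6 = 37.3486
Σ(R_m − R̄_m)² = 167.7083  ⇒  Var(R_m) = 167.7083 / 6 = 27.9514
β = Cov / Var(R_m) = 37.3486 / 27.9514 = 1.3362

1.336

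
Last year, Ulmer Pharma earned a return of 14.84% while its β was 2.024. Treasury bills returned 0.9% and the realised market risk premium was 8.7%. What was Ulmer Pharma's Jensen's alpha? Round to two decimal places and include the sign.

-3.67%

CAPM benchmark = R_f + β(R_m − R_f) = 0.9% + 2.024 × 8.7% = 18.5088%
α = actual − benchmark = 14.84% − 18.5088% = -3.67%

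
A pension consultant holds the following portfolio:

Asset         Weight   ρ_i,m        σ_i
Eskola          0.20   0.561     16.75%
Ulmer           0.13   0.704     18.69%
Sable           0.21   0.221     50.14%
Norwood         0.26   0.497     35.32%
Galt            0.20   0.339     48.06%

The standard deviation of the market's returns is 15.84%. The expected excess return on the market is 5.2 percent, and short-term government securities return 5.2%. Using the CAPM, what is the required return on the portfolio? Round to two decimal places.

9.71%

β_Eskola = 0.561 × 16.75% / 15.84% = 0.5932
β_Ulmer = 0.704 × 18.69% / 15.84% = 0.8307
β_Sable = 0.221 × 50.14% / 15.84% = 0.6996
β_Norwood = 0.497 × 35.32% / 15.84% = 1.1082
β_Galt = 0.339 × 48.06% / 15.84% = 1.0286
β_P = Σ w_i β_i = 0.20×0.5932 + 0.13×0.8307 + 0.21×0.6996 + 0.26×1.1082 + 0.20×1.0286 = 0.8674
E(R_P) = R_f + β_P × MRP = 5.2% + 0.8674 × 5.2% = 9.71%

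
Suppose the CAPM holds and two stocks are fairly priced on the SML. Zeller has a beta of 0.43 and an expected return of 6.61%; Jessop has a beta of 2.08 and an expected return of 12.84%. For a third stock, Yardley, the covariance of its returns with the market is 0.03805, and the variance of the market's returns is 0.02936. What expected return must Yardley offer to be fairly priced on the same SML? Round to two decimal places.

9.88%

MRP = (12.84% − 6.61%) / (2.08 − 0.43) = 3.7758%
R_f = 6.61% − 0.43 × 3.7758% = 4.9864%
β_Yardley = Cov / Var(R_m) = 0.03805 / 0.02936 = 1.2960
E(R_Yardley) = R_f + β × MRP = 4.9864% + 1.2960 × 3.7758% = 9.88%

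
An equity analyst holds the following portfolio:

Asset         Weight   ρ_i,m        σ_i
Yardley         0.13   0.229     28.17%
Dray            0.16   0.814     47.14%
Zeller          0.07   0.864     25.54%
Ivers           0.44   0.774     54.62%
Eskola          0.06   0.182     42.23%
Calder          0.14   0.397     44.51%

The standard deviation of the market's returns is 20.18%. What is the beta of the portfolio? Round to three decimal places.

β_Yardley = 0.229 × 28.17% / 20.18% = 0.3197
β_Dray = 0.814 × 47.14% / 20.18% = 1.9015
β_Zeller = 0.864 × 25.54% / 20.18% = 1.0935
β_Ivers = 0.774 × 54.62% / 20.18% = 2.0949
β_Eskola = 0.182 × 42.23% / 20.18% = 0.3809
β_Calder = 0.397 × 44.51% / 20.18% = 0.8756
β_P = Σ w_i β_i = 0.13×0.3197 + 0.16×1.9015 + 0.07×1.0935 + 0.44×2.0949 + 0.06×0.3809 + 0.14×0.8756 = 1.4895

1.490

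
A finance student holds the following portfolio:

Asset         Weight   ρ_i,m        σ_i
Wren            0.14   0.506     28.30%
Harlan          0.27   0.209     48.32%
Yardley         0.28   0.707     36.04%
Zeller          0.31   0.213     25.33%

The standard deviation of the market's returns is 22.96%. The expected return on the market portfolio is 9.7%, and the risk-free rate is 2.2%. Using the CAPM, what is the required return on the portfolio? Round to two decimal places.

β_Wren = 0.506 × 28.30% / 22.96% = 0.6237
β_Harlan = 0.209 × 48.32% / 22.96% = 0.4398
β_Yardley = 0.707 × 36.04% / 22.96% = 1.1098
β_Zeller = 0.213 × 25.33% / 22.96% = 0.2350
β_P = Σ w_i β_i = 0.14×0.6237 + 0.27×0.4398 + 0.28×1.1098 + 0.31×0.2350 = 0.5897
MRP = 9.7% − 2.2% = 7.50%
E(R_P) = R_f + β_P × MRP = 2.2% + 0.5897 × 7.5% = 6.62%

6.62%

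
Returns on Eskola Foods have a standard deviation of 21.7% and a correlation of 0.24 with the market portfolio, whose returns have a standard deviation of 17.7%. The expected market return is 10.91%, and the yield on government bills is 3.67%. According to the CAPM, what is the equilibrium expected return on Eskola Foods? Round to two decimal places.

5.80%

β = ρ × σ_i / σ_m = 0.24 × 21.7% / 17.7% = 0.2942
MRP = 10.91% − 3.67% = 7.24%
E(R) = 3.67% + 0.2942 × 7.24% = 5.80%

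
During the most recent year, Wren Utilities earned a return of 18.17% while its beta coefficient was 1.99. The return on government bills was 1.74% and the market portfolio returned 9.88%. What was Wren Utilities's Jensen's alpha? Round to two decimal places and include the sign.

+0.23%

Market excess return = 9.88% − 1.74% = 8.14%
CAPM benchmark = R_f + β(R_m − R_f) = 1.74% + 1.99 × 8.14% = 17.9386%
α = actual − benchmark = 18.17% − 17.9386% = +0.23%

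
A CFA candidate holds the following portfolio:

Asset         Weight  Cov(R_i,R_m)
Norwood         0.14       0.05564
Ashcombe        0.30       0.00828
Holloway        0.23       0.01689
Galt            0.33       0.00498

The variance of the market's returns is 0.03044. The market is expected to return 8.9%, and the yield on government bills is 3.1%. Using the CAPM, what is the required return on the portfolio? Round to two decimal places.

β_Norwood = 0.05564 / 0.03044 = 1.8279
β_Ashcombe = 0.00828 / 0.03044 = 0.2720
β_Holloway = 0.01689 / 0.03044 = 0.5549
β_Galt = 0.00498 / 0.03044 = 0.1636
β_P = Σ w_i β_i = 0.14×1.8279 + 0.30×0.2720 + 0.23×0.5549 + 0.33×0.1636 = 0.5191
MRP = 8.9% − 3.1% = 5.80%
E(R_P) = R_f + β_P × MRP = 3.1% + 0.5191 × 5.8% = 6.11%

6.11%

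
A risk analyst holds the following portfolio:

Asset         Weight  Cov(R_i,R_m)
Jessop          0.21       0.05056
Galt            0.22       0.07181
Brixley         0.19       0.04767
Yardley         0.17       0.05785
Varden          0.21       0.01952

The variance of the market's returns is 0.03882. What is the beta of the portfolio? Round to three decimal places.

β_Jessop = 0.05056 / 0.03882 = 1.3024
β_Galt = 0.07181 / 0.03882 = 1.8498
β_Brixley = 0.04767 / 0.03882 = 1.2280
β_Yardley = 0.05785 / 0.03882 = 1.4902
β_Varden = 0.01952 / 0.03882 = 0.5028
β_P = Σ w_i β_i = 0.21×1.3024 + 0.22×1.8498 + 0.19×1.2280 + 0.17×1.4902 + 0.21×0.5028 = 1.2727

1.273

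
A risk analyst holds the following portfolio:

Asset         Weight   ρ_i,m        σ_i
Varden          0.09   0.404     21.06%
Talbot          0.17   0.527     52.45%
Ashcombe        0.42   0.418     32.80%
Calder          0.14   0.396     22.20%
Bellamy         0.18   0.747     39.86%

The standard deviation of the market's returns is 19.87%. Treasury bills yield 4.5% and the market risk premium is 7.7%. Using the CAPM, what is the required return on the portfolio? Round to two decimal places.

β_Varden = 0.404 × 21.06% / 19.87% = 0.4282
β_Talbot = 0.527 × 52.45% / 19.87% = 1.3911
β_Ashcombe = 0.418 × 32.80% / 19.87% = 0.6900
β_Calder = 0.396 × 22.20% / 19.87% = 0.4424
β_Bellamy = 0.747 × 39.86% / 19.87% = 1.4985
β_P = Σ w_i β_i = 0.09×0.4282 + 0.17×1.3911 + 0.42×0.6900 + 0.14×0.4424 + 0.18×1.4985 = 0.8965
E(R_P) = R_f + β_P × MRP = 4.5% + 0.8965 × 7.7% = 11.40%

11.40%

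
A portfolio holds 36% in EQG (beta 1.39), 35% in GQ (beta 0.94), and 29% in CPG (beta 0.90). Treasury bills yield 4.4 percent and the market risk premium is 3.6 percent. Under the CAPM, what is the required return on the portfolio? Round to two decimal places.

8.33%

β_P = Σ w_i β_i = 0.36×1.39 + 0.35×0.94 + 0.29×0.90 = 1.0904
E(R_P) = R_f + β_P × MRP = 4.4% + 1.0904 × 3.6% = 8.33%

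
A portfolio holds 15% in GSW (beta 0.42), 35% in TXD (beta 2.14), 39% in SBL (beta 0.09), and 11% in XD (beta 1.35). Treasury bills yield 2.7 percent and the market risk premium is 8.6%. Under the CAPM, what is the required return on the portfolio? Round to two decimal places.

β_P = Σ w_i β_i = 0.15×0.42 + 0.35×2.14 + 0.39×0.09 + 0.11×1.35 = 0.9956
E(R_P) = R_f + β_P × MRP = 2.7% + 0.9956 × 8.6% = 11.26%

11.26%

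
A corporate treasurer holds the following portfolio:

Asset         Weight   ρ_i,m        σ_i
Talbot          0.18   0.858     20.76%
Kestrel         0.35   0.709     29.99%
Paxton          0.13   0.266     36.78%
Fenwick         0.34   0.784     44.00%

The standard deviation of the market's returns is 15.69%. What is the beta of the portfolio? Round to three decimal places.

β_Talbot = 0.858 × 20.76% / 15.69% = 1.1353
β_Kestrel = 0.709 × 29.99% / 15.69% = 1.3552
β_Paxton = 0.266 × 36.78% / 15.69% = 0.6235
β_Fenwick = 0.784 × 44.00% / 15.69% = 2.1986
β_P = Σ w_i β_i = 0.18×1.1353 + 0.35×1.3552 + 0.13×0.6235 + 0.34×2.1986 = 1.5073

1.507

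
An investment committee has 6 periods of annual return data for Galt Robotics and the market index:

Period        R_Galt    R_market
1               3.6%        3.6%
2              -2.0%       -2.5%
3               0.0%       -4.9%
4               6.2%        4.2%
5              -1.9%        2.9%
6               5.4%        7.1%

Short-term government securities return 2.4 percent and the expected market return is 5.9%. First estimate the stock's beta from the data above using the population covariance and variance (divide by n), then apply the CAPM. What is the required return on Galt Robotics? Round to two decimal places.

Mean R_i = (3.6 − 2.0 + 0.0 + 6.2 − 1.9 + 5.4) / 6 = 1.8833%
Mean R_m = (3.6 − 2.5 − 4.9 + 4.2 + 2.9 + 7.1) / 6 = 1.7333%
Σ(R_i − R̄_i)(R_m − R̄_m) = 57.2433  ⇒  Cov = 57.2433 / 6 = 9.5406
Σ(R_m − R̄_m)² = 101.6533  ⇒  Var(R_m) = 101.6533 / 6 = 16.9422
β = Cov / Var(R_m) = 9.5406 / 16.9422 = 0.5631
MRP = 5.9% − 2.4% = 3.50%
E(R) = R_f + β × MRP = 2.4% + 0.5631 × 3.5% = 4.37%

4.37%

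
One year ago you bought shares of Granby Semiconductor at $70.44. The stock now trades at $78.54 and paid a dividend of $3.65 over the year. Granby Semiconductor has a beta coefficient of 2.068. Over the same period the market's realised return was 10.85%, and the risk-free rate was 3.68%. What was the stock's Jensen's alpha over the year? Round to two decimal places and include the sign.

Realised HPR = (P1 + D1 − P0) / P0 = (78.54 + 3.65 − 70.44) / 70.44 = 11.75 / 70.44 = 16.6809%
MRP = 10.85% − 3.68% = 7.17%
CAPM required = R_f + β·MRP = 3.68% + 2.068 × 7.17% = 18.50756%
α = realised − required = 16.6809% − 18.50756% = -1.83%

-1.83%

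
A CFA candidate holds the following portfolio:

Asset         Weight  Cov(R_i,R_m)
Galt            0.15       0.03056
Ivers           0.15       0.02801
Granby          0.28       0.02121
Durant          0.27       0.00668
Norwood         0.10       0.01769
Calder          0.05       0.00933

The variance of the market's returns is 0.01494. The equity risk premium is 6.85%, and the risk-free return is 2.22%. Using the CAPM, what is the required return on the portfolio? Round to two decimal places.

β_Galt = 0.03056 / 0.01494 = 2.0455
β_Ivers = 0.02801 / 0.01494 = 1.8748
β_Granby = 0.02121 / 0.01494 = 1.4197
β_Durant = 0.00668 / 0.01494 = 0.4471
β_Norwood = 0.01769 / 0.01494 = 1.1841
β_Calder = 0.00933 / 0.01494 = 0.6245
β_P = Σ w_i β_i = 0.15×2.0455 + 0.15×1.8748 + 0.28×1.4197 + 0.27×0.4471 + 0.10×1.1841 + 0.05×0.6245 = 1.2559
E(R_P) = R_f + β_P × MRP = 2.22% + 1.2559 × 6.85% = 10.82%

10.82%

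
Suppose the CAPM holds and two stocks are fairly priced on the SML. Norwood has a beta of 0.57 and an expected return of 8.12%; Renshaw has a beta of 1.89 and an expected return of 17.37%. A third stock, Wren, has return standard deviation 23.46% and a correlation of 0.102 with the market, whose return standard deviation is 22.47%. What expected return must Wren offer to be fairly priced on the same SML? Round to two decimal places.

4.87%

MRP = (17.37% − 8.12%) / (1.89 − 0.57) = 7.0076%
R_f = 8.12% − 0.57 × 7.0076% = 4.1257%
β_Wren = ρ·σ_i/σ_m = 0.102 × 23.46 / 22.47 = 0.1065
E(R_Wren) = R_f + β × MRP = 4.1257% + 0.1065 × 7.0076% = 4.87%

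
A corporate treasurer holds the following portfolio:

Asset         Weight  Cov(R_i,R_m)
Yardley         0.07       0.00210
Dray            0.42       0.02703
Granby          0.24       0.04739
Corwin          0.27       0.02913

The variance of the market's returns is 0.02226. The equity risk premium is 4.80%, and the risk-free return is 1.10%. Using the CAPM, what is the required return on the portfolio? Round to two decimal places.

β_Yardley = 0.00210 / 0.02226 = 0.0943
β_Dray = 0.02703 / 0.02226 = 1.2143
β_Granby = 0.04739 / 0.02226 = 2.1289
β_Corwin = 0.02913 / 0.02226 = 1.3086
β_P = Σ w_i β_i = 0.07×0.0943 + 0.42×1.2143 + 0.24×2.1289 + 0.27×1.3086 = 1.3809
E(R_P) = R_f + β_P × MRP = 1.10% + 1.3809 × 4.80% = 7.73%

7.73%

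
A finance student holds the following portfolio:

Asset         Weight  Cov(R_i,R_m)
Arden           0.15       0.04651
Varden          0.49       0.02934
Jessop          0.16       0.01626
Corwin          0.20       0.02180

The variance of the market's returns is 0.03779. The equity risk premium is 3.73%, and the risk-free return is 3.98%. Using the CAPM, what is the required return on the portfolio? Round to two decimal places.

β_Arden = 0.04651 / 0.03779 = 1.2307
β_Varden = 0.02934 / 0.03779 = 0.7764
β_Jessop = 0.01626 / 0.03779 = 0.4303
β_Corwin = 0.02180 / 0.03779 = 0.5769
β_P = Σ w_i β_i = 0.15×1.2307 + 0.49×0.7764 + 0.16×0.4303 + 0.20×0.5769 = 0.7493
E(R_P) = R_f + β_P × MRP = 3.98% + 0.7493 × 3.73% = 6.77%

6.77%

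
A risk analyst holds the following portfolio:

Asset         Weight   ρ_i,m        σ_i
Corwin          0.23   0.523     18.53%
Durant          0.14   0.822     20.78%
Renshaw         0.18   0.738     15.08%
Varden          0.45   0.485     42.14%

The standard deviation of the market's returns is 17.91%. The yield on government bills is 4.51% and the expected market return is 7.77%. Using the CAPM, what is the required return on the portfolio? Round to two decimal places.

7.39%

β_Corwin = 0.523 × 18.53% / 17.91% = 0.5411
β_Durant = 0.822 × 20.78% / 17.91% = 0.9537
β_Renshaw = 0.738 × 15.08% / 17.91% = 0.6214
β_Varden = 0.485 × 42.14% / 17.91% = 1.1411
β_P = Σ w_i β_i = 0.23×0.5411 + 0.14×0.9537 + 0.18×0.6214 + 0.45×1.1411 = 0.8833
MRP = 7.77% − 4.51% = 3.26%
E(R_P) = R_f + β_P × MRP = 4.51% + 0.8833 × 3.26% = 7.39%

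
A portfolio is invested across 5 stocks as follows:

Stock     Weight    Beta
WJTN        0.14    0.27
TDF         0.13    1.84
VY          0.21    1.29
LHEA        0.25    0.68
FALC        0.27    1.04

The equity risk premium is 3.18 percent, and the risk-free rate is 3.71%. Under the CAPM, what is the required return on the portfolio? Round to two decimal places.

β_P = Σ w_i β_i = 0.14×0.27 + 0.13×1.84 + 0.21×1.29 + 0.25×0.68 + 0.27×1.04 = 0.9987
E(R_P) = R_f + β_P × MRP = 3.71% + 0.9987 × 3.18% = 6.89%

6.89%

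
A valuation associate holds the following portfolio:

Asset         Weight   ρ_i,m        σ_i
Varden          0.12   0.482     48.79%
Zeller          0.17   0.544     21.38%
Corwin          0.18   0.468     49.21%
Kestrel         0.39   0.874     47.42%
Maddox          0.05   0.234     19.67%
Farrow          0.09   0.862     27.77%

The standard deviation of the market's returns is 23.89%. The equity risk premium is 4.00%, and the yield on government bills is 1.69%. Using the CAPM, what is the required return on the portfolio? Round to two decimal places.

6.29%

β_Varden = 0.482 × 48.79% / 23.89% = 0.9844
β_Zeller = 0.544 × 21.38% / 23.89% = 0.4868
β_Corwin = 0.468 × 49.21% / 23.89% = 0.9640
β_Kestrel = 0.874 × 47.42% / 23.89% = 1.7348
β_Maddox = 0.234 × 19.67% / 23.89% = 0.1927
β_Farrow = 0.862 × 27.77% / 23.89% = 1.0020
β_P = Σ w_i β_i = 0.12×0.9844 + 0.17×0.4868 + 0.18×0.9640 + 0.39×1.7348 + 0.05×0.1927 + 0.09×1.0020 = 1.1508
E(R_P) = R_f + β_P × MRP = 1.69% + 1.1508 × 4.00% = 6.29%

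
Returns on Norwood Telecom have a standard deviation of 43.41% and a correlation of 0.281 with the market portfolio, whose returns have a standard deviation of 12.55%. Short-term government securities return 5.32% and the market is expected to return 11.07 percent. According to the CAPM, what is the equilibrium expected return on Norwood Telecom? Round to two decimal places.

β = ρ × σ_i / σ_m = 0.281 × 43.41% / 12.55% = 0.9720
MRP = 11.07% − 5.32% = 5.75%
E(R) = 5.32% + 0.9720 × 5.75% = 10.91%

10.91%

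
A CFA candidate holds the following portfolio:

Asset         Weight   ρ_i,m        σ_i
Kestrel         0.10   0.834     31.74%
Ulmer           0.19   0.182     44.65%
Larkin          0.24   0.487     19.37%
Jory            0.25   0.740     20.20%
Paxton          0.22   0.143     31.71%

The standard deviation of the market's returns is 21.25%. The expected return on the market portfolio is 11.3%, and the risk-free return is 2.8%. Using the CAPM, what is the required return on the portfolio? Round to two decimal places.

7.28%

β_Kestrel = 0.834 × 31.74% / 21.25% = 1.2457
β_Ulmer = 0.182 × 44.65% / 21.25% = 0.3824
β_Larkin = 0.487 × 19.37% / 21.25% = 0.4439
β_Jory = 0.740 × 20.20% / 21.25% = 0.7034
β_Paxton = 0.143 × 31.71% / 21.25% = 0.2134
β_P = Σ w_i β_i = 0.10×1.2457 + 0.19×0.3824 + 0.24×0.4439 + 0.25×0.7034 + 0.22×0.2134 = 0.5266
MRP = 11.3% − 2.8% = 8.50%
E(R_P) = R_f + β_P × MRP = 2.8% + 0.5266 × 8.5% = 7.28%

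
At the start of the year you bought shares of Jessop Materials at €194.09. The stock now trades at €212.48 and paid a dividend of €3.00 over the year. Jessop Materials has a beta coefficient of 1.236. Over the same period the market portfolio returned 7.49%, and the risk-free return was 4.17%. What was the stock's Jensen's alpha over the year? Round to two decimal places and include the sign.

Realised HPR = (P1 + D1 − P0) / P0 = (212.48 + 3.00 − 194.09) / 194.09 = 21.39 / 194.09 = 11.0207%
MRP = 7.49% − 4.17% = 3.32%
CAPM required = R_f + β·MRP = 4.17% + 1.236 × 3.32% = 8.27352%
α = realised − required = 11.0207% − 8.27352% = +2.75%

+2.75%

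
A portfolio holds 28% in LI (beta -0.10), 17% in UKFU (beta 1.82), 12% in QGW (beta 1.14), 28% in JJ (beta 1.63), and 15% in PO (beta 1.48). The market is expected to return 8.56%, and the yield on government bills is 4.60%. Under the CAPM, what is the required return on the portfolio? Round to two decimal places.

8.94%

β_P = Σ w_i β_i = 0.28×-0.10 + 0.17×1.82 + 0.12×1.14 + 0.28×1.63 + 0.15×1.48 = 1.0966
MRP = 8.56% − 4.60% = 3.96%
E(R_P) = R_f + β_P × MRP = 4.60% + 1.0966 × 3.96% = 8.94%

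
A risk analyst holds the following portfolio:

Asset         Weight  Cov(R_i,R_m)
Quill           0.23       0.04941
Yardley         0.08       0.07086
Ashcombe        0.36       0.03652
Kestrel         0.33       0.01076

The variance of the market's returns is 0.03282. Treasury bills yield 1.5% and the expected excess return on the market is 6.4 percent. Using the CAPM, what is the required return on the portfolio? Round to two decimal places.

β_Quill = 0.04941 / 0.03282 = 1.5055
β_Yardley = 0.07086 / 0.03282 = 2.1590
β_Ashcombe = 0.03652 / 0.03282 = 1.1127
β_Kestrel = 0.01076 / 0.03282 = 0.3278
β_P = Σ w_i β_i = 0.23×1.5055 + 0.08×2.1590 + 0.36×1.1127 + 0.33×0.3278 = 1.0277
E(R_P) = R_f + β_P × MRP = 1.5% + 1.0277 × 6.4% = 8.08%

8.08%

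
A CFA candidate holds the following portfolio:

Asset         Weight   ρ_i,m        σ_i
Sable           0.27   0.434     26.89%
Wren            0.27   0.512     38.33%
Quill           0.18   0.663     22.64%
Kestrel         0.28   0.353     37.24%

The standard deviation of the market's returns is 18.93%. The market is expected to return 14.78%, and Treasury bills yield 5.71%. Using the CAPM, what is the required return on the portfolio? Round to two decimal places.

β_Sable = 0.434 × 26.89% / 18.93% = 0.6165
β_Wren = 0.512 × 38.33% / 18.93% = 1.0367
β_Quill = 0.663 × 22.64% / 18.93% = 0.7929
β_Kestrel = 0.353 × 37.24% / 18.93% = 0.6944
β_P = Σ w_i β_i = 0.27×0.6165 + 0.27×1.0367 + 0.18×0.7929 + 0.28×0.6944 = 0.7835
MRP = 14.78% − 5.71% = 9.07%
E(R_P) = R_f + β_P × MRP = 5.71% + 0.7835 × 9.07% = 12.82%

12.82%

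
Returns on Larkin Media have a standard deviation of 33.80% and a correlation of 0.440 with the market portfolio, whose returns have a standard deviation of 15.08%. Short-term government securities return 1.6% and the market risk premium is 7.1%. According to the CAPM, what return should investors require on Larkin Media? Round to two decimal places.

β = ρ × σ_i / σ_m = 0.440 × 33.80% / 15.08% = 0.9862
E(R) = 1.6% + 0.9862 × 7.1% = 8.60%

8.60%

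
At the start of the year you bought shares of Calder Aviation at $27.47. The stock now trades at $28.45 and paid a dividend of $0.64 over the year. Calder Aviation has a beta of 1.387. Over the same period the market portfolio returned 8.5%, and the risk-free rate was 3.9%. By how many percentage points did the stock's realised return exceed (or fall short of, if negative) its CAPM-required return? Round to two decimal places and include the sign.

Realised HPR = (P1 + D1 − P0) / P0 = (28.45 + 0.64 − 27.47) / 27.47 = 1.62 / 27.47 = 5.8973%
MRP = 8.5% − 3.9% = 4.60%
CAPM required = R_f + β·MRP = 3.9% + 1.387 × 4.6% = 10.2802%
α = realised − required = 5.8973% − 10.2802% = -4.38%

-4.38%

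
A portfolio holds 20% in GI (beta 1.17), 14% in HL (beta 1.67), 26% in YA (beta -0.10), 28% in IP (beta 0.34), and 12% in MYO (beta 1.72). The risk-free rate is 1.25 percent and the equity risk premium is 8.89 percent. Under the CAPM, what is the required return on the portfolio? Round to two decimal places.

7.86%

β_P = Σ w_i β_i = 0.20×1.17 + 0.14×1.67 + 0.26×-0.10 + 0.28×0.34 + 0.12×1.72 = 0.7434
E(R_P) = R_f + β_P × MRP = 1.25% + 0.7434 × 8.89% = 7.86%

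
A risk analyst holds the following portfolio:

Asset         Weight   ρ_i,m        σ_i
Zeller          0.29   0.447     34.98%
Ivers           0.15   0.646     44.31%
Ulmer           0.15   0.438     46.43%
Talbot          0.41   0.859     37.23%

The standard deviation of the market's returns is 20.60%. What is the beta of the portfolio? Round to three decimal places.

β_Zeller = 0.447 × 34.98% / 20.60% = 0.7590
β_Ivers = 0.646 × 44.31% / 20.60% = 1.3895
β_Ulmer = 0.438 × 46.43% / 20.60% = 0.9872
β_Talbot = 0.859 × 37.23% / 20.60% = 1.5525
β_P = Σ w_i β_i = 0.29×0.7590 + 0.15×1.3895 + 0.15×0.9872 + 0.41×1.5525 = 1.2131

1.213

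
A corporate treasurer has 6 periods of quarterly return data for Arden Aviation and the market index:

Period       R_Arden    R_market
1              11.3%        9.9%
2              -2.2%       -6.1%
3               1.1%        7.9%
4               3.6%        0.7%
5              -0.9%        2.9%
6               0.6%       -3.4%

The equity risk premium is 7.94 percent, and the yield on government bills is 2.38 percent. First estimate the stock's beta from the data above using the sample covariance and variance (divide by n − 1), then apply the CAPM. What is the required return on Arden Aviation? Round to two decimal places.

Mean R_i = (11.3 − 2.2 + 1.1 + 3.6 − 0.9 + 0.6) / 6 = 2.2500%
Mean R_m = (9.9 − 6.1 + 7.9 + 0.7 + 2.9 − 3.4) / 6 = 1.9833%
Σ(R_i − R̄_i)(R_m − R̄_m) = 105.0750  ⇒  Cov = 105.0750 / 5 = 21.0150
Σ(R_m − R̄_m)² = 194.4883  ⇒  Var(R_m) = 194.4883 / 5 = 38.8977
β = Cov / Var(R_m) = 21.0150 / 38.8977 = 0.5403
E(R) = R_f + β × MRP = 2.38% + 0.5403 × 7.94% = 6.67%

6.67%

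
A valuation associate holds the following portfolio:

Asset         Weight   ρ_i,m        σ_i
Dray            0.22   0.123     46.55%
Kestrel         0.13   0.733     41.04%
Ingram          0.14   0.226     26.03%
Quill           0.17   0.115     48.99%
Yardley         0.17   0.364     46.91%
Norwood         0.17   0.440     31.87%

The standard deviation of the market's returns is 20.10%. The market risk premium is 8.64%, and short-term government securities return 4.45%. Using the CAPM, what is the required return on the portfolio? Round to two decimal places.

β_Dray = 0.123 × 46.55% / 20.10% = 0.2849
β_Kestrel = 0.733 × 41.04% / 20.10% = 1.4966
β_Ingram = 0.226 × 26.03% / 20.10% = 0.2927
β_Quill = 0.115 × 48.99% / 20.10% = 0.2803
β_Yardley = 0.364 × 46.91% / 20.10% = 0.8495
β_Norwood = 0.440 × 31.87% / 20.10% = 0.6977
β_P = Σ w_i β_i = 0.22×0.2849 + 0.13×1.4966 + 0.14×0.2927 + 0.17×0.2803 + 0.17×0.8495 + 0.17×0.6977 = 0.6089
E(R_P) = R_f + β_P × MRP = 4.45% + 0.6089 × 8.64% = 9.71%

9.71%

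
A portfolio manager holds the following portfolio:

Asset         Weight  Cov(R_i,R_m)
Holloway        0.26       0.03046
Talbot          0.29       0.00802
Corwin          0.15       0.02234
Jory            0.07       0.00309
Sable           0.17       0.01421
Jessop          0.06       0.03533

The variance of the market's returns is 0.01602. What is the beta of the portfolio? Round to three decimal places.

1.145

β_Holloway = 0.03046 / 0.01602 = 1.9014
β_Talbot = 0.00802 / 0.01602 = 0.5006
β_Corwin = 0.02234 / 0.01602 = 1.3945
β_Jory = 0.00309 / 0.01602 = 0.1929
β_Sable = 0.01421 / 0.01602 = 0.8870
β_Jessop = 0.03533 / 0.01602 = 2.2054
β_P = Σ w_i β_i = 0.26×1.9014 + 0.29×0.5006 + 0.15×1.3945 + 0.07×0.1929 + 0.17×0.8870 + 0.06×2.2054 = 1.1453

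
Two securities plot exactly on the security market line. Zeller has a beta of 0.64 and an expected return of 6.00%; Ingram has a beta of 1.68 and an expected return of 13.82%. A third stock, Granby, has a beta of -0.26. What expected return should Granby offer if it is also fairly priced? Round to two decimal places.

MRP (SML slope) = (13.82% − 6.00%) / (1.68 − 0.64) = 7.82% / 1.04 = 7.5192%
R_f (intercept) = 6.00% − 0.64 × 7.5192% = 1.1877%
E(R_Granby) = R_f + β × MRP = 1.1877% + -0.26 × 7.5192% = -0.77%

-0.77%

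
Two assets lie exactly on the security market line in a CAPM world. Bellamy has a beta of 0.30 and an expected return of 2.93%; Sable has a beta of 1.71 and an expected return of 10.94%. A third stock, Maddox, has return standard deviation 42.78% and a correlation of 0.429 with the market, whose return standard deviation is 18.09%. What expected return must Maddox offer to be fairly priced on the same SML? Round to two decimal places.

6.99%

MRP = (10.94% − 2.93%) / (1.71 − 0.30) = 5.6809%
R_f = 2.93% − 0.30 × 5.6809% = 1.2257%
β_Maddox = ρ·σ_i/σ_m = 0.429 × 42.78 / 18.09 = 1.0145
E(R_Maddox) = R_f + β × MRP = 1.2257% + 1.0145 × 5.6809% = 6.99%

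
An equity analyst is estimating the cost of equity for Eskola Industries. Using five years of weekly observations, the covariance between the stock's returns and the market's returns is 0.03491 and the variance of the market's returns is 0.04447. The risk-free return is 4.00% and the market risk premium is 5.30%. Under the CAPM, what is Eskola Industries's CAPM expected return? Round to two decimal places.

8.16%

β = Cov(R_i, R_m) / Var(R_m) = 0.03491 / 0.04447 = 0.7850
E(R) = R_f + β × MRP = 4.00% + 0.7850 × 5.30% = 8.16%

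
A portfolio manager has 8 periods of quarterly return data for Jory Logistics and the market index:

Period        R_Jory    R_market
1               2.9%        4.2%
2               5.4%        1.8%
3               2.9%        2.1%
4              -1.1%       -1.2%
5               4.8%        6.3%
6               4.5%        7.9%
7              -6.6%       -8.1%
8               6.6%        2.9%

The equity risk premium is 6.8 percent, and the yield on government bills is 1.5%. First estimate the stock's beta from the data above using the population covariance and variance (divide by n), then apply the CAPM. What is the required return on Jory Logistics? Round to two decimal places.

Mean R_i = (2.9 + 5.4 + 2.9 − 1.1 + 4.8 + 4.5 − 6.6 + 6.6) / 8 = 2.4250%
Mean R_m = (4.2 + 1.8 + 2.1 − 1.2 + 6.3 + 7.9 − 8.1 + 2.9) / 8 = 1.9875%
Σ(R_i − R̄_i)(R_m − R̄_m) = 129.1425  ⇒  Cov = 129.1425 / 8 = 16.1428
Σ(R_m − R̄_m)² = 171.2488  ⇒  Var(R_m) = 171.2488 / 8 = 21.4061
β = Cov / Var(R_m) = 16.1428 / 21.4061 = 0.7541
E(R) = R_f + β × MRP = 1.5% + 0.7541 × 6.8% = 6.63%

6.63%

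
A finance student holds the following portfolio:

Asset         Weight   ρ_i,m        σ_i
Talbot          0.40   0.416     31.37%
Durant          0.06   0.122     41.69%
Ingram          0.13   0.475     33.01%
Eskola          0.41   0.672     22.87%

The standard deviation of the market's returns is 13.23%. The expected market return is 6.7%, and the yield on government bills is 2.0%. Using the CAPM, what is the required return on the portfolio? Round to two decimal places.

6.93%

β_Talbot = 0.416 × 31.37% / 13.23% = 0.9864
β_Durant = 0.122 × 41.69% / 13.23% = 0.3844
β_Ingram = 0.475 × 33.01% / 13.23% = 1.1852
β_Eskola = 0.672 × 22.87% / 13.23% = 1.1617
β_P = Σ w_i β_i = 0.40×0.9864 + 0.06×0.3844 + 0.13×1.1852 + 0.41×1.1617 = 1.0480
MRP = 6.7% − 2.0% = 4.70%
E(R_P) = R_f + β_P × MRP = 2.0% + 1.0480 × 4.7% = 6.93%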